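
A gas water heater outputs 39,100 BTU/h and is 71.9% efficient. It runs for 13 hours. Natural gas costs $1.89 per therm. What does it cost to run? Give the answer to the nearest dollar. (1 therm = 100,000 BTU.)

$13

Heat delivered = 39,100 BTU/h × 13 h = 508,300 BTU
Gas input = 508,300 / 0.719 = 706,954 BTU
= 706,954 / 100,000 = 7.07 therm
Cost = 7.07 × $1.89/therm = $13.36 ≈ $13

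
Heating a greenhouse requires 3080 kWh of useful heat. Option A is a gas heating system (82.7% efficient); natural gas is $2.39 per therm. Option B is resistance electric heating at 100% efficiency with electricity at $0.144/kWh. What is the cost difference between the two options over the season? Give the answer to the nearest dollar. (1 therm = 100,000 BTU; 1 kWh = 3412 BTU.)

$140

Heat load = 3080 kWh × 3412 = 10,508,960 BTU
Gas: input = 10,508,960 / 0.827 = 12,707,328 BTU = 127.1 therm → 127.1 × $2.39 = $303.71
Electric: 10,508,960 BTU / 3412 = 3,080 kWh → × $0.144 = $443.52
Difference = |$303.71 − $443.52| = $139.81 ≈ $140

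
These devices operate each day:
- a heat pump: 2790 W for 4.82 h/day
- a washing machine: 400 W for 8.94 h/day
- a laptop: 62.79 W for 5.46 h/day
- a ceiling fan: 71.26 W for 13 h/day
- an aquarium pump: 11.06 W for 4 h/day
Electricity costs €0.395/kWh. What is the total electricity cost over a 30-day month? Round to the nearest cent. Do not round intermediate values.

€217.30

heat pump: 2790 W × 4.82 h × 30 d = 403,434 Wh = 403.4 kWh
washing machine: 400 W × 8.94 h × 30 d = 107,280 Wh = 107.3 kWh
laptop: 62.79 W × 5.46 h × 30 d = 10,285 Wh = 10.29 kWh
ceiling fan: 71.26 W × 13 h × 30 d = 27,791 Wh = 27.79 kWh
aquarium pump: 11.06 W × 4 h × 30 d = 1,327 Wh = 1.327 kWh
Total energy = 403.4 + 107.3 + 10.29 + 27.79 + 1.327 = 550.1 kWh
Cost = 550.1 kWh × €0.395 = €217.30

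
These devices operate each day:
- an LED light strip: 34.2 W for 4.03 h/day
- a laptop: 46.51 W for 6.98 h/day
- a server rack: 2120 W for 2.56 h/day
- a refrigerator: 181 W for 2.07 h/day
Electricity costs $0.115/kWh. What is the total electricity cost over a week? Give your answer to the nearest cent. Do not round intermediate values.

$5.04

LED light strip: 34.2 W × 4.03 h × 7 d = 965 Wh = 0.9648 kWh
laptop: 46.51 W × 6.98 h × 7 d = 2,272 Wh = 2.272 kWh
server rack: 2120 W × 2.56 h × 7 d = 37,990 Wh = 37.99 kWh
refrigerator: 181 W × 2.07 h × 7 d = 2,623 Wh = 2.623 kWh
Total energy = 0.9648 + 2.272 + 37.99 + 2.623 = 43.85 kWh
Cost = 43.85 kWh × $0.115 = $5.04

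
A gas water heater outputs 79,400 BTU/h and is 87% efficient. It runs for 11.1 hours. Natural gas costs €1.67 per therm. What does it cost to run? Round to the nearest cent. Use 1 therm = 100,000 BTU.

€16.92

Heat delivered = 79,400 BTU/h × 11.1 h = 881,340 BTU
Gas input = 881,340 / 0.87 = 1,013,034 BTU
= 1,013,034 / 100,000 = 10.13 therm
Cost = 10.13 × €1.67/therm = €16.92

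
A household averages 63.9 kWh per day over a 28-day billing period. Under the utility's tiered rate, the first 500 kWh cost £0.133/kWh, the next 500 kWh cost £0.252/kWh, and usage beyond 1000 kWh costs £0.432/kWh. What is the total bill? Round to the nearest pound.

£533

Usage = 63.9 kWh/day × 28 days = 1789.2 kWh
First 500 kWh × £0.133 = £66.50
Next 500 kWh × £0.252 = £126.00
Remaining 789.2 kWh × £0.432 = £340.93
Total = £533.43 ≈ £533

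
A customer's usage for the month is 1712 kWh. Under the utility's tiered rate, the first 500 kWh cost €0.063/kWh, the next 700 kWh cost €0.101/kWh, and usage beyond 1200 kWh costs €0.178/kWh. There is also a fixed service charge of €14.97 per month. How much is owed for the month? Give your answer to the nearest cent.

€208.31

First 500 kWh × €0.063 = €31.50
Next 700 kWh × €0.101 = €70.70
Remaining 512 kWh × €0.178 = €91.14
Energy charge = €193.34; + service €14.97 = €208.31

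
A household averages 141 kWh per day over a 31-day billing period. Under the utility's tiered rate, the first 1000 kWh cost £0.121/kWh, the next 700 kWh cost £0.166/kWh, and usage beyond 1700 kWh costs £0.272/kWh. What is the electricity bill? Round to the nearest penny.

Usage = 141 kWh/day × 31 days = 4371 kWh
First 1000 kWh × £0.121 = £121.00
Next 700 kWh × £0.166 = £116.20
Remaining 2671 kWh × £0.272 = £726.51
Total = £963.71

£963.71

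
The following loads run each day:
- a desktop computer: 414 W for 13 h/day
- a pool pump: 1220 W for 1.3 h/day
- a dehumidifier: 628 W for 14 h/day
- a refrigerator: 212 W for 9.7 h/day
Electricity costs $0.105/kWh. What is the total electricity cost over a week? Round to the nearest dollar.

$13

desktop computer: 414 W × 13 h × 7 d = 37,674 Wh = 37.67 kWh
pool pump: 1220 W × 1.3 h × 7 d = 11,102 Wh = 11.1 kWh
dehumidifier: 628 W × 14 h × 7 d = 61,544 Wh = 61.54 kWh
refrigerator: 212 W × 9.7 h × 7 d = 14,395 Wh = 14.39 kWh
Total energy = 37.67 + 11.1 + 61.54 + 14.39 = 124.7 kWh
Cost = 124.7 kWh × $0.105 = $13.10 ≈ $13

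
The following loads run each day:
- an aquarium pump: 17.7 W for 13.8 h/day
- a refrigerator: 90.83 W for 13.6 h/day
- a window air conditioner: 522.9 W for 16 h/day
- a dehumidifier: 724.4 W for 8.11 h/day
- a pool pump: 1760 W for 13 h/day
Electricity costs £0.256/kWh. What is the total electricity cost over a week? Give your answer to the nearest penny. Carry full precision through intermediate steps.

£69.17

aquarium pump: 17.7 W × 13.8 h × 7 d = 1,710 Wh = 1.71 kWh
refrigerator: 90.83 W × 13.6 h × 7 d = 8,647 Wh = 8.647 kWh
window air conditioner: 522.9 W × 16 h × 7 d = 58,565 Wh = 58.56 kWh
dehumidifier: 724.4 W × 8.11 h × 7 d = 41,124 Wh = 41.12 kWh
pool pump: 1760 W × 13 h × 7 d = 160,160 Wh = 160.2 kWh
Total energy = 1.71 + 8.647 + 58.56 + 41.12 + 160.2 = 270.2 kWh
Cost = 270.2 kWh × £0.256 = £69.17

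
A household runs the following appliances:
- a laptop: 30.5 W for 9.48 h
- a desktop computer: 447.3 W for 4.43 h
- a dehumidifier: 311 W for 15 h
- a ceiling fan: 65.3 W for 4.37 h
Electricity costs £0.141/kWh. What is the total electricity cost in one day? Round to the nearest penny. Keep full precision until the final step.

laptop: 30.5 W × 9.48 h = 289 Wh = 0.2891 kWh
desktop computer: 447.3 W × 4.43 h = 1,982 Wh = 1.982 kWh
dehumidifier: 311 W × 15 h = 4,665 Wh = 4.665 kWh
ceiling fan: 65.3 W × 4.37 h = 285 Wh = 0.2854 kWh
Total energy = 0.2891 + 1.982 + 4.665 + 0.2854 = 7.221 kWh
Cost = 7.221 kWh × £0.141 = £1.02

£1.02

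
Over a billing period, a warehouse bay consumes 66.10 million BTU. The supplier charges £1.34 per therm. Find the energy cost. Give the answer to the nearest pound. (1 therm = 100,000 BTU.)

66.10 million BTU × (10 therm/million BTU) = 661 therm
Cost = 661 therm × £1.34/therm = £885.74 ≈ £886

£886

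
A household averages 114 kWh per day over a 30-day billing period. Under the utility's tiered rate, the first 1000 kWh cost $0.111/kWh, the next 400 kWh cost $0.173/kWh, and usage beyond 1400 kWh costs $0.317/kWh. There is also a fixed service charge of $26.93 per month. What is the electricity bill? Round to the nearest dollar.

$847

Usage = 114 kWh/day × 30 days = 3420 kWh
First 1000 kWh × $0.111 = $111.00
Next 400 kWh × $0.173 = $69.20
Remaining 2020 kWh × $0.317 = $640.34
Energy charge = $820.54; + service $26.93 = $847.47 ≈ $847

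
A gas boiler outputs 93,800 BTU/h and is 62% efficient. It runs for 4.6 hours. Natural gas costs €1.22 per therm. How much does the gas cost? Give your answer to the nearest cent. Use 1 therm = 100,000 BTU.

Heat delivered = 93,800 BTU/h × 4.6 h = 431,480 BTU
Gas input = 431,480 / 0.62 = 695,935 BTU
= 695,935 / 100,000 = 6.959 therm
Cost = 6.959 × €1.22/therm = €8.49

€8.49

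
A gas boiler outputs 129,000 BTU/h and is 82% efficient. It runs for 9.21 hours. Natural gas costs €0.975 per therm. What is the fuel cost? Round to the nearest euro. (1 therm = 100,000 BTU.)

Heat delivered = 129,000 BTU/h × 9.21 h = 1,188,090 BTU
Gas input = 1,188,090 / 0.82 = 1,448,890 BTU
= 1,448,890 / 100,000 = 14.49 therm
Cost = 14.49 × €0.975/therm = €14.13 ≈ €14

€14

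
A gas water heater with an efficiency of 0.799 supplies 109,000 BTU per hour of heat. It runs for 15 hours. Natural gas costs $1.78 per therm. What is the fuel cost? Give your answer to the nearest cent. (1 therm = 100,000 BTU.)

Heat delivered = 109,000 BTU/h × 15 h = 1,635,000 BTU
Gas input = 1,635,000 / 0.799 = 2,046,308 BTU
= 2,046,308 / 100,000 = 20.46 therm
Cost = 20.46 × $1.78/therm = $36.42

$36.42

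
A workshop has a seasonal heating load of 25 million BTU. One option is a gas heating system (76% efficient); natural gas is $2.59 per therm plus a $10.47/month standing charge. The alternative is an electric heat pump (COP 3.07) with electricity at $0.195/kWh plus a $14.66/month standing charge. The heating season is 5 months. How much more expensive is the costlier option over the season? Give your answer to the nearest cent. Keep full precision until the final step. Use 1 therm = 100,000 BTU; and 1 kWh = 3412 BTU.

$365.62

Heat load = 25 × 10⁶ BTU = 25,000,000 BTU
Gas: input = 25,000,000 / 0.76 = 32,894,737 BTU = 328.9 therm → 328.9 × $2.59 = $851.97; + 5 × $10.47 standing = $904.32
Heat pump: 25,000,000 BTU / 3412 = 7,327 kWh heat; / 3.07 = 2,387 kWh in → × $0.195 = $465.40; + 5 × $14.66 standing = $538.70
Difference = |$904.32 − $538.70| = $365.62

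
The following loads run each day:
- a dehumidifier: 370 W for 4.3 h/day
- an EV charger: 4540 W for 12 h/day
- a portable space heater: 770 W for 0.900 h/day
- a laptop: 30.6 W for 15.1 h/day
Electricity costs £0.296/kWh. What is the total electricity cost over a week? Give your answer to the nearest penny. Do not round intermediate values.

dehumidifier: 370 W × 4.3 h × 7 d = 11,137 Wh = 11.14 kWh
EV charger: 4540 W × 12 h × 7 d = 381,360 Wh = 381.4 kWh
portable space heater: 770 W × 0.900 h × 7 d = 4,851 Wh = 4.851 kWh
laptop: 30.6 W × 15.1 h × 7 d = 3,234 Wh = 3.234 kWh
Total energy = 11.14 + 381.4 + 4.851 + 3.234 = 400.6 kWh
Cost = 400.6 kWh × £0.296 = £118.57

£118.57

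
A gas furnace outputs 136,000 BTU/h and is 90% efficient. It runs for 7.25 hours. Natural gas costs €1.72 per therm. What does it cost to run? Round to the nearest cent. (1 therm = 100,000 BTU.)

Heat delivered = 136,000 BTU/h × 7.25 h = 986,000 BTU
Gas input = 986,000 / 0.90 = 1,095,556 BTU
= 1,095,556 / 100,000 = 10.96 therm
Cost = 10.96 × €1.72/therm = €18.84

€18.84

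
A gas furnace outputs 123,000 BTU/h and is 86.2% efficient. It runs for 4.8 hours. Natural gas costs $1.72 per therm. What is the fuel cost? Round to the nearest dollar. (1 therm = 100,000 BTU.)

Heat delivered = 123,000 BTU/h × 4.8 h = 590,400 BTU
Gas input = 590,400 / 0.862 = 684,919 BTU
= 684,919 / 100,000 = 6.849 therm
Cost = 6.849 × $1.72/therm = $11.78 ≈ $12

$12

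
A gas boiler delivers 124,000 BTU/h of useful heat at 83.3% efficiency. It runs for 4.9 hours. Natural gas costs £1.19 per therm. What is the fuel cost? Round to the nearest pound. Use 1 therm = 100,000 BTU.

Heat delivered = 124,000 BTU/h × 4.9 h = 607,600 BTU
Gas input = 607,600 / 0.833 = 729,412 BTU
= 729,412 / 100,000 = 7.294 therm
Cost = 7.294 × £1.19/therm = £8.68 ≈ £9

£9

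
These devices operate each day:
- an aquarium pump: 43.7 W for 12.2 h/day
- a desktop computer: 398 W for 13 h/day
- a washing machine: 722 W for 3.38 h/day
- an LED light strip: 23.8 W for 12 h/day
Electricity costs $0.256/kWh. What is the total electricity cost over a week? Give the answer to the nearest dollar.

$15

aquarium pump: 43.7 W × 12.2 h × 7 d = 3,732 Wh = 3.732 kWh
desktop computer: 398 W × 13 h × 7 d = 36,218 Wh = 36.22 kWh
washing machine: 722 W × 3.38 h × 7 d = 17,083 Wh = 17.08 kWh
LED light strip: 23.8 W × 12 h × 7 d = 1,999 Wh = 1.999 kWh
Total energy = 3.732 + 36.22 + 17.08 + 1.999 = 59.03 kWh
Cost = 59.03 kWh × $0.256 = $15.11 ≈ $15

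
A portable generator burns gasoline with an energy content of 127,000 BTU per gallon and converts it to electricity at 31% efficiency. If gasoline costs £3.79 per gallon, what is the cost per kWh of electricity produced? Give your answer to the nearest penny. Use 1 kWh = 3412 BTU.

£0.33

Electrical output per gallon = 127,000 BTU × 0.31 / 3412 BTU/kWh = 11.54 kWh
Cost per kWh = £3.79 / 11.54 kWh = £0.328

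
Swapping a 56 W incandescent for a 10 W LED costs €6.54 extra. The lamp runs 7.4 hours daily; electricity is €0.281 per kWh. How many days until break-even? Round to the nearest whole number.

Power saved = 56 − 10 = 46 W
Daily energy saved = 46 W × 7.4 h = 340.4 Wh = 0.3404 kWh
Daily savings = 0.3404 × €0.281 = €0.0957
Payback = €6.54 / €0.0957 per day = 68.37 days

68 days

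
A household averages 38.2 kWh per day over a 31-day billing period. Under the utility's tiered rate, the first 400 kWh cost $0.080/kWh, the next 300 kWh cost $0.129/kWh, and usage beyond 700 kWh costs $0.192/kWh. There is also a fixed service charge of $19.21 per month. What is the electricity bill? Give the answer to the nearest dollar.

$183

Usage = 38.2 kWh/day × 31 days = 1184.2 kWh
First 400 kWh × $0.080 = $32.00
Next 300 kWh × $0.129 = $38.70
Remaining 484.2 kWh × $0.192 = $92.97
Energy charge = $163.67; + service $19.21 = $182.88 ≈ $183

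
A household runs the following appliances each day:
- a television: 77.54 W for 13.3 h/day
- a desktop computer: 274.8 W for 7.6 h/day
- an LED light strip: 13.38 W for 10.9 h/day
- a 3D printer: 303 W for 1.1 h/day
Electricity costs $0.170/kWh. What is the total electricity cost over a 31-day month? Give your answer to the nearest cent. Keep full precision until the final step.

television: 77.54 W × 13.3 h × 31 d = 31,970 Wh = 31.97 kWh
desktop computer: 274.8 W × 7.6 h × 31 d = 64,743 Wh = 64.74 kWh
LED light strip: 13.38 W × 10.9 h × 31 d = 4,521 Wh = 4.521 kWh
3D printer: 303 W × 1.1 h × 31 d = 10,332 Wh = 10.33 kWh
Total energy = 31.97 + 64.74 + 4.521 + 10.33 = 111.6 kWh
Cost = 111.6 kWh × $0.170 = $18.97

$18.97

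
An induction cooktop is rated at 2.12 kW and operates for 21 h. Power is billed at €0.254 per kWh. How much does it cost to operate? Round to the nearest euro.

Energy = 2120 W × 21 h = 44,520 Wh = 44.52 kWh
Cost = 44.52 kWh × €0.254/kWh = €11.31 ≈ €11

€11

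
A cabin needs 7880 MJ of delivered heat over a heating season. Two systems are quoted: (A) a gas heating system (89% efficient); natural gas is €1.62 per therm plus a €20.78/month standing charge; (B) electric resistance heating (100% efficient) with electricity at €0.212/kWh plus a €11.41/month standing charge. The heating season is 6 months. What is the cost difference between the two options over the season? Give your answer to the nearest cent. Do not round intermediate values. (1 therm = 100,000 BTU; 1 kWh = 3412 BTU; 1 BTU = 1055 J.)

Heat load = 7880 MJ = 7,880,000,000 J / 1055 = 7,469,194 BTU
Gas: input = 7,469,194 / 0.89 = 8,392,353 BTU = 83.92 therm → 83.92 × €1.62 = €135.96; + 6 × €20.78 standing = €260.64
Electric: 7,469,194 BTU / 3412 = 2,189 kWh → × €0.212 = €464.09; + 6 × €11.41 standing = €532.55
Difference = |€260.64 − €532.55| = €271.91

€271.91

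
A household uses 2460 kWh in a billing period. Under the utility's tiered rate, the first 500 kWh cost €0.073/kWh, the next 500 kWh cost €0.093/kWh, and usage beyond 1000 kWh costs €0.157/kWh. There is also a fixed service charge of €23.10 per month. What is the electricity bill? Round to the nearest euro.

First 500 kWh × €0.073 = €36.50
Next 500 kWh × €0.093 = €46.50
Remaining 1460 kWh × €0.157 = €229.22
Energy charge = €312.22; + service €23.10 = €335.32 ≈ €335

€335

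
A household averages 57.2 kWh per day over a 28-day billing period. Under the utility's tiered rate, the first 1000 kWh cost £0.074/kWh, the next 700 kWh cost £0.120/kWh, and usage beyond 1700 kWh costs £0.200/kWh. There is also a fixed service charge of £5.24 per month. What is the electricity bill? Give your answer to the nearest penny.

£151.43

Usage = 57.2 kWh/day × 28 days = 1601.6 kWh
First 1000 kWh × £0.074 = £74.00
Next 601.6 kWh × £0.120 = £72.19
Remaining tier: 0 kWh (not reached)
Energy charge = £146.19; + service £5.24 = £151.43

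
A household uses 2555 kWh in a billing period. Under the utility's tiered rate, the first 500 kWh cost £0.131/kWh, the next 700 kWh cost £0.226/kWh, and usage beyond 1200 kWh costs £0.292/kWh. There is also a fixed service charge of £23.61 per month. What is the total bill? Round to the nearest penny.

First 500 kWh × £0.131 = £65.50
Next 700 kWh × £0.226 = £158.20
Remaining 1355 kWh × £0.292 = £395.66
Energy charge = £619.36; + service £23.61 = £642.97

£642.97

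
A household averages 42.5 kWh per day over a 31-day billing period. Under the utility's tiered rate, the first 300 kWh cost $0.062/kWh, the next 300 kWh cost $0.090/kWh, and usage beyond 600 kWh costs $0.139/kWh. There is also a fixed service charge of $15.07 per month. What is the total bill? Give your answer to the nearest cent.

$160.40

Usage = 42.5 kWh/day × 31 days = 1317.5 kWh
First 300 kWh × $0.062 = $18.60
Next 300 kWh × $0.090 = $27.00
Remaining 717.5 kWh × $0.139 = $99.73
Energy charge = $145.33; + service $15.07 = $160.40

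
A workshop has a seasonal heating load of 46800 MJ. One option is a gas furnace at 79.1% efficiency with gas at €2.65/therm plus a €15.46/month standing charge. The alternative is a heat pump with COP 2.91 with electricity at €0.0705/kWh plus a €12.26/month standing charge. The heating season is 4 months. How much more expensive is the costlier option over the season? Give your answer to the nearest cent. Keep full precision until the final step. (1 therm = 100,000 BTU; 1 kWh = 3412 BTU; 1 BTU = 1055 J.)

Heat load = 46800 MJ = 46,800,000,000 J / 1055 = 44,360,190 BTU
Gas: input = 44,360,190 / 0.791 = 56,081,150 BTU = 560.8 therm → 560.8 × €2.65 = €1,486.15; + 4 × €15.46 standing = €1,547.99
Heat pump: 44,360,190 BTU / 3412 = 13,000 kWh heat; / 2.91 = 4,468 kWh in → × €0.0705 = €314.98; + 4 × €12.26 standing = €364.02
Difference = |€1,547.99 − €364.02| = €1,183.97

€1183.97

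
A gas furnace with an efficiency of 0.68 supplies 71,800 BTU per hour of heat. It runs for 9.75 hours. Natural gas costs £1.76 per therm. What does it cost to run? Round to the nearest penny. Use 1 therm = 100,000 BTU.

£18.12

Heat delivered = 71,800 BTU/h × 9.75 h = 700,050 BTU
Gas input = 700,050 / 0.68 = 1,029,485 BTU
= 1,029,485 / 100,000 = 10.29 therm
Cost = 10.29 × £1.76/therm = £18.12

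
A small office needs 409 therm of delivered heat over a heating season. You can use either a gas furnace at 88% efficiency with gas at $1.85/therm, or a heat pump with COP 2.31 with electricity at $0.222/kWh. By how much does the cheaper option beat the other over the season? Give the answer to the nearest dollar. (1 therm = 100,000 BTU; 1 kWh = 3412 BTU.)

$292

Heat load = 409 therm × 100,000 = 40,900,000 BTU
Gas: input = 40,900,000 / 0.88 = 46,477,273 BTU = 464.8 therm → 464.8 × $1.85 = $859.83
Heat pump: 40,900,000 BTU / 3412 = 11,990 kWh heat; / 2.31 = 5,189 kWh in → × $0.222 = $1,152.01
Difference = |$859.83 − $1,152.01| = $292.18 ≈ $292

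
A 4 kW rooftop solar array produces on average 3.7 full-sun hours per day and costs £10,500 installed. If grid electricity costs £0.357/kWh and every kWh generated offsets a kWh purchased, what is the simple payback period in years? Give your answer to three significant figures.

5.44 years

Daily generation = 4 kW × 3.7 h = 14.8 kWh
Annual generation = 14.8 × 365 = 5402 kWh
Annual savings = 5402 × £0.357 = £1,928.51
Payback = £10,500 / £1,928.51 = 5.44 years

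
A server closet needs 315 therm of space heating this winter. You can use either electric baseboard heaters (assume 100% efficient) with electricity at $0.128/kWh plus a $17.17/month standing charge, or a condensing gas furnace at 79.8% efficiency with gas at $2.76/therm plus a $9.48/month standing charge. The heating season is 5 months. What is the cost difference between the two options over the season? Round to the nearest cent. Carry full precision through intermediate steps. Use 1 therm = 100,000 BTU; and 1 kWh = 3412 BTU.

Heat load = 315 therm × 100,000 = 31,500,000 BTU
Gas: input = 31,500,000 / 0.798 = 39,473,684 BTU = 394.7 therm → 394.7 × $2.76 = $1,089.47; + 5 × $9.48 standing = $1,136.87
Electric: 31,500,000 BTU / 3412 = 9,232 kWh → × $0.128 = $1,181.71; + 5 × $17.17 standing = $1,267.56
Difference = |$1,136.87 − $1,267.56| = $130.69

$130.69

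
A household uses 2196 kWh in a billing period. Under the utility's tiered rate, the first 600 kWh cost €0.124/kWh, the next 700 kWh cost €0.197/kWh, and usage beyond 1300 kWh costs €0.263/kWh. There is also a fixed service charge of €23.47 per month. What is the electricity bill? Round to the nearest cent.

€471.42

First 600 kWh × €0.124 = €74.40
Next 700 kWh × €0.197 = €137.90
Remaining 896 kWh × €0.263 = €235.65
Energy charge = €447.95; + service €23.47 = €471.42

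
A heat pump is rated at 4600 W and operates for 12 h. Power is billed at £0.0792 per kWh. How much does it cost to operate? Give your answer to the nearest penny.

£4.37

Energy = 4600 W × 12 h = 55,200 Wh = 55.2 kWh
Cost = 55.2 kWh × £0.0792/kWh = £4.37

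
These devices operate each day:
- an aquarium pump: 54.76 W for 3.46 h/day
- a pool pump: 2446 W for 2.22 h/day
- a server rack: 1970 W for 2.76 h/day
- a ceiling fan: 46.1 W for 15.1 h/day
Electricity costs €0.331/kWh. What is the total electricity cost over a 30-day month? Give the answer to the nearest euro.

€117

aquarium pump: 54.76 W × 3.46 h × 30 d = 5,684 Wh = 5.684 kWh
pool pump: 2446 W × 2.22 h × 30 d = 162,904 Wh = 162.9 kWh
server rack: 1970 W × 2.76 h × 30 d = 163,116 Wh = 163.1 kWh
ceiling fan: 46.1 W × 15.1 h × 30 d = 20,883 Wh = 20.88 kWh
Total energy = 5.684 + 162.9 + 163.1 + 20.88 = 352.6 kWh
Cost = 352.6 kWh × €0.331 = €116.71 ≈ €117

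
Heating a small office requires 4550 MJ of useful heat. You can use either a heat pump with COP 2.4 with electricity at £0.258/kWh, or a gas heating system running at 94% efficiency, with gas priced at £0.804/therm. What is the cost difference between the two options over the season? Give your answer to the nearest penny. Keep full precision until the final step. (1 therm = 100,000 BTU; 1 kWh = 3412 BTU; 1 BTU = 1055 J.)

£98.99

Heat load = 4550 MJ = 4,550,000,000 J / 1055 = 4,312,796 BTU
Gas: input = 4,312,796 / 0.940 = 4,588,081 BTU = 45.88 therm → 45.88 × £0.804 = £36.89
Heat pump: 4,312,796 BTU / 3412 = 1,264 kWh heat; / 2.4 = 526.7 kWh in → × £0.258 = £135.88
Difference = |£36.89 − £135.88| = £98.99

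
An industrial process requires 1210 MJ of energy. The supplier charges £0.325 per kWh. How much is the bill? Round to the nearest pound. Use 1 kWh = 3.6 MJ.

£109

1210 MJ × (0.27778 kWh/MJ) = 336.1 kWh
Cost = 336.1 kWh × £0.325/kWh = £109.24 ≈ £109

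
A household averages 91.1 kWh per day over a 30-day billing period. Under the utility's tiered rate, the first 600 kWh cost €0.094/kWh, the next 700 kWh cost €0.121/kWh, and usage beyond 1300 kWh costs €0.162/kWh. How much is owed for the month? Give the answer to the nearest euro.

€373

Usage = 91.1 kWh/day × 30 days = 2733 kWh
First 600 kWh × €0.094 = €56.40
Next 700 kWh × €0.121 = €84.70
Remaining 1433 kWh × €0.162 = €232.15
Total = €373.25 ≈ €373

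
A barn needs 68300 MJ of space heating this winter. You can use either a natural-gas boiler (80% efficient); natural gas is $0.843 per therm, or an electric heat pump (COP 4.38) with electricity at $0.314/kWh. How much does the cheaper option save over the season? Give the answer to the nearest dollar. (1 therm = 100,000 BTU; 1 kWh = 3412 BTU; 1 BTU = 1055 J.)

$678

Heat load = 68300 MJ = 68,300,000,000 J / 1055 = 64,739,336 BTU
Gas: input = 64,739,336 / 0.80 = 80,924,171 BTU = 809.2 therm → 809.2 × $0.843 = $682.19
Heat pump: 64,739,336 BTU / 3412 = 18,970 kWh heat; / 4.38 = 4,332 kWh in → × $0.314 = $1,360.24
Difference = |$682.19 − $1,360.24| = $678.05 ≈ $678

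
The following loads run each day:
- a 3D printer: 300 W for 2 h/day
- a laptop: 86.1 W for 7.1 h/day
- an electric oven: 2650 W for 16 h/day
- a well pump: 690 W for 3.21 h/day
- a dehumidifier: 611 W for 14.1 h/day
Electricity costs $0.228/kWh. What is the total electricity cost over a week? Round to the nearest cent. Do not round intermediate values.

$86.89

3D printer: 300 W × 2 h × 7 d = 4,200 Wh = 4.2 kWh
laptop: 86.1 W × 7.1 h × 7 d = 4,279 Wh = 4.279 kWh
electric oven: 2650 W × 16 h × 7 d = 296,800 Wh = 296.8 kWh
well pump: 690 W × 3.21 h × 7 d = 15,504 Wh = 15.5 kWh
dehumidifier: 611 W × 14.1 h × 7 d = 60,306 Wh = 60.31 kWh
Total energy = 4.2 + 4.279 + 296.8 + 15.5 + 60.31 = 381.1 kWh
Cost = 381.1 kWh × $0.228 = $86.89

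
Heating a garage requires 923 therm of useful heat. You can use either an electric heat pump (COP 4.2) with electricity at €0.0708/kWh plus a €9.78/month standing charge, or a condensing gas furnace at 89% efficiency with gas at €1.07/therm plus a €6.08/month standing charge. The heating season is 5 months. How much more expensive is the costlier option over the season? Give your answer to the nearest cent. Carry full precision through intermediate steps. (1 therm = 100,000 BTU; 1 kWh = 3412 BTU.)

€635.16

Heat load = 923 therm × 100,000 = 92,300,000 BTU
Gas: input = 92,300,000 / 0.890 = 103,707,865 BTU = 1,037 therm → 1,037 × €1.07 = €1,109.67; + 5 × €6.08 standing = €1,140.07
Heat pump: 92,300,000 BTU / 3412 = 27,050 kWh heat; / 4.2 = 6,441 kWh in → × €0.0708 = €456.01; + 5 × €9.78 standing = €504.91
Difference = |€1,140.07 − €504.91| = €635.16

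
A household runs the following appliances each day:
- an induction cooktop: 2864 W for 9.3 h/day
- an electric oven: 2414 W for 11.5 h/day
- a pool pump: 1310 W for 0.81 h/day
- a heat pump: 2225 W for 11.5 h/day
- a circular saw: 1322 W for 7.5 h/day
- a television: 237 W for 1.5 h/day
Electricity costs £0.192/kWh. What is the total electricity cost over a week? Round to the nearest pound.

induction cooktop: 2864 W × 9.3 h × 7 d = 186,446 Wh = 186.4 kWh
electric oven: 2414 W × 11.5 h × 7 d = 194,327 Wh = 194.3 kWh
pool pump: 1310 W × 0.81 h × 7 d = 7,428 Wh = 7.428 kWh
heat pump: 2225 W × 11.5 h × 7 d = 179,112 Wh = 179.1 kWh
circular saw: 1322 W × 7.5 h × 7 d = 69,405 Wh = 69.41 kWh
television: 237 W × 1.5 h × 7 d = 2,488 Wh = 2.489 kWh
Total energy = 186.4 + 194.3 + 7.428 + 179.1 + 69.41 + 2.489 = 639.2 kWh
Cost = 639.2 kWh × £0.192 = £122.73 ≈ £123

£123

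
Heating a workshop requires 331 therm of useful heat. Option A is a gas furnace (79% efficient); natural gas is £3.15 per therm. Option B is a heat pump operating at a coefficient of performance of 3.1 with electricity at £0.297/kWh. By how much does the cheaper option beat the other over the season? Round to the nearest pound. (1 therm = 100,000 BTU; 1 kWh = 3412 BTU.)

Heat load = 331 therm × 100,000 = 33,100,000 BTU
Gas: input = 33,100,000 / 0.79 = 41,898,734 BTU = 419 therm → 419 × £3.15 = £1,319.81
Heat pump: 33,100,000 BTU / 3412 = 9,701 kWh heat; / 3.1 = 3,129 kWh in → × £0.297 = £929.42
Difference = |£1,319.81 − £929.42| = £390.39 ≈ £390

£390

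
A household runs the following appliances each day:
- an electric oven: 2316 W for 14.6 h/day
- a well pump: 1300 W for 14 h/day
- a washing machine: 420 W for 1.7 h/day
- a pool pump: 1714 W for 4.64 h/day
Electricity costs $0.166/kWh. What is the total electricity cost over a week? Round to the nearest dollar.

electric oven: 2316 W × 14.6 h × 7 d = 236,695 Wh = 236.7 kWh
well pump: 1300 W × 14 h × 7 d = 127,400 Wh = 127.4 kWh
washing machine: 420 W × 1.7 h × 7 d = 4,998 Wh = 4.998 kWh
pool pump: 1714 W × 4.64 h × 7 d = 55,671 Wh = 55.67 kWh
Total energy = 236.7 + 127.4 + 4.998 + 55.67 = 424.8 kWh
Cost = 424.8 kWh × $0.166 = $70.51 ≈ $71

$71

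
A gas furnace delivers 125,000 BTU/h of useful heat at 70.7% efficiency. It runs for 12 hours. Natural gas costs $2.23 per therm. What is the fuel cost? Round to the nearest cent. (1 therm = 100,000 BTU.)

$47.31

Heat delivered = 125,000 BTU/h × 12 h = 1,500,000 BTU
Gas input = 1,500,000 / 0.707 = 2,121,641 BTU
= 2,121,641 / 100,000 = 21.22 therm
Cost = 21.22 × $2.23/therm = $47.31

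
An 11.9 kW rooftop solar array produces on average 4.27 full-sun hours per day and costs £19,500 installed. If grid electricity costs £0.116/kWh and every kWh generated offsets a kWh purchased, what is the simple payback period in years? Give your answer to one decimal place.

Daily generation = 11.9 kW × 4.27 h = 50.81 kWh
Annual generation = 50.81 × 365 = 18547 kWh
Annual savings = 18547 × £0.116 = £2,151.42
Payback = £19,500 / £2,151.42 = 9.06 years

9.1 years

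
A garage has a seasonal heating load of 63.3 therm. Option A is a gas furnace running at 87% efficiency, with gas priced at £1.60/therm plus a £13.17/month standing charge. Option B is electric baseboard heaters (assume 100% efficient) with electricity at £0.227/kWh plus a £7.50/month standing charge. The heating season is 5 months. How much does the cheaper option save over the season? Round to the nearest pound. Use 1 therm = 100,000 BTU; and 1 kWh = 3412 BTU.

£276

Heat load = 63.3 therm × 100,000 = 6,330,000 BTU
Gas: input = 6,330,000 / 0.87 = 7,275,862 BTU = 72.76 therm → 72.76 × £1.60 = £116.41; + 5 × £13.17 standing = £182.26
Electric: 6,330,000 BTU / 3412 = 1,855 kWh → × £0.227 = £421.13; + 5 × £7.50 standing = £458.63
Difference = |£182.26 − £458.63| = £276.37 ≈ £276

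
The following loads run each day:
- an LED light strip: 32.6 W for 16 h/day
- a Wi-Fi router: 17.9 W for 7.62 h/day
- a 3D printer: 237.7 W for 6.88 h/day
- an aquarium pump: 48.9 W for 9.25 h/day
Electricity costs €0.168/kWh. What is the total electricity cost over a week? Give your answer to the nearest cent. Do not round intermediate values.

LED light strip: 32.6 W × 16 h × 7 d = 3,651 Wh = 3.651 kWh
Wi-Fi router: 17.9 W × 7.62 h × 7 d = 955 Wh = 0.9548 kWh
3D printer: 237.7 W × 6.88 h × 7 d = 11,448 Wh = 11.45 kWh
aquarium pump: 48.9 W × 9.25 h × 7 d = 3,166 Wh = 3.166 kWh
Total energy = 3.651 + 0.9548 + 11.45 + 3.166 = 19.22 kWh
Cost = 19.22 kWh × €0.168 = €3.23

€3.23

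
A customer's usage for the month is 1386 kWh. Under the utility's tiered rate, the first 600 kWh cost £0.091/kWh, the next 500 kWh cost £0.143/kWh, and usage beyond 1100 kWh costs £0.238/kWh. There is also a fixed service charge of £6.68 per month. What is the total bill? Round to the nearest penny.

First 600 kWh × £0.091 = £54.60
Next 500 kWh × £0.143 = £71.50
Remaining 286 kWh × £0.238 = £68.07
Energy charge = £194.17; + service £6.68 = £200.85

£200.85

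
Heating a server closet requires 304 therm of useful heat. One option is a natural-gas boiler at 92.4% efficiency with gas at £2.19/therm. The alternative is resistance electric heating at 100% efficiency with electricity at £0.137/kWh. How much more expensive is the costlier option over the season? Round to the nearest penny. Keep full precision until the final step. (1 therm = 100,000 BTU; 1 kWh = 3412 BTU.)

£500.11

Heat load = 304 therm × 100,000 = 30,400,000 BTU
Gas: input = 30,400,000 / 0.924 = 32,900,433 BTU = 329 therm → 329 × £2.19 = £720.52
Electric: 30,400,000 BTU / 3412 = 8,910 kWh → × £0.137 = £1,220.63
Difference = |£720.52 − £1,220.63| = £500.11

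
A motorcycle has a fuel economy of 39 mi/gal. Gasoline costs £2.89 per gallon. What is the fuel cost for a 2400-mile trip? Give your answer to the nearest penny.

Fuel = 2400 mi / 39 mpg = 61.54 gal
Cost = 61.54 gal × £2.89/gal = £177.85

£177.85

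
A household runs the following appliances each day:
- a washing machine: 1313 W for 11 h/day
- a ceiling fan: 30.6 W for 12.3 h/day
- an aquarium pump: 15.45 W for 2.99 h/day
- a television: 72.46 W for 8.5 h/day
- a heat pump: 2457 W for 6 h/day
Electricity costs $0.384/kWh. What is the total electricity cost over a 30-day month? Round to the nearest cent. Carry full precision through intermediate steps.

$348.17

washing machine: 1313 W × 11 h × 30 d = 433,290 Wh = 433.3 kWh
ceiling fan: 30.6 W × 12.3 h × 30 d = 11,291 Wh = 11.29 kWh
aquarium pump: 15.45 W × 2.99 h × 30 d = 1,386 Wh = 1.386 kWh
television: 72.46 W × 8.5 h × 30 d = 18,477 Wh = 18.48 kWh
heat pump: 2457 W × 6 h × 30 d = 442,260 Wh = 442.3 kWh
Total energy = 433.3 + 11.29 + 1.386 + 18.48 + 442.3 = 906.7 kWh
Cost = 906.7 kWh × $0.384 = $348.17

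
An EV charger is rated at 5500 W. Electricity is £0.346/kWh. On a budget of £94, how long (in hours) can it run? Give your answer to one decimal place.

Energy budget = £94 / £0.346 per kWh = 271.7 kWh = 271,676 Wh
Runtime = 271,676 Wh / 5500 W = 49.4 h

49.4 h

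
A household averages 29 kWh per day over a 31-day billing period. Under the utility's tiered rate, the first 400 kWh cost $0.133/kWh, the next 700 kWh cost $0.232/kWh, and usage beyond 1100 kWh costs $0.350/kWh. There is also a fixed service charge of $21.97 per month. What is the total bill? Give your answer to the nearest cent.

Usage = 29 kWh/day × 31 days = 899 kWh
First 400 kWh × $0.133 = $53.20
Next 499 kWh × $0.232 = $115.77
Remaining tier: 0 kWh (not reached)
Energy charge = $168.97; + service $21.97 = $190.94

$190.94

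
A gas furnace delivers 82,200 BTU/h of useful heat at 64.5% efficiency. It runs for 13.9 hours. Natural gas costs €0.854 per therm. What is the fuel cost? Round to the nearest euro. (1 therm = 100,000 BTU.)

Heat delivered = 82,200 BTU/h × 13.9 h = 1,142,580 BTU
Gas input = 1,142,580 / 0.645 = 1,771,442 BTU
= 1,771,442 / 100,000 = 17.71 therm
Cost = 17.71 × €0.854/therm = €15.13 ≈ €15

€15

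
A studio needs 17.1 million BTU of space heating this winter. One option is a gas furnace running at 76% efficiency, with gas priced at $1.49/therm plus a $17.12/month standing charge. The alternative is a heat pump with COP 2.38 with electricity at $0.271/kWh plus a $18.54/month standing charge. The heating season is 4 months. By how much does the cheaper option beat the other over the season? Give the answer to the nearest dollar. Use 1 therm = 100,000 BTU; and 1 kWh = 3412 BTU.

Heat load = 17.1 × 10⁶ BTU = 17,100,000 BTU
Gas: input = 17,100,000 / 0.76 = 22,500,000 BTU = 225 therm → 225 × $1.49 = $335.25; + 4 × $17.12 standing = $403.73
Heat pump: 17,100,000 BTU / 3412 = 5,012 kWh heat; / 2.38 = 2,106 kWh in → × $0.271 = $570.66; + 4 × $18.54 standing = $644.82
Difference = |$403.73 − $644.82| = $241.09 ≈ $241

$241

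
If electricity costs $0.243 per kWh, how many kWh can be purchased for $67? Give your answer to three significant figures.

276 kWh

$67 / $0.243 per kWh = 275.7 kWh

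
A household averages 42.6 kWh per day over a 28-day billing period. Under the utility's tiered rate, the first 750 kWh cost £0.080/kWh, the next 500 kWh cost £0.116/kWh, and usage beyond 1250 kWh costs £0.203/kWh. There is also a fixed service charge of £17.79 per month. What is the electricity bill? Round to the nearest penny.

£129.15

Usage = 42.6 kWh/day × 28 days = 1192.8 kWh
First 750 kWh × £0.080 = £60.00
Next 442.8 kWh × £0.116 = £51.36
Remaining tier: 0 kWh (not reached)
Energy charge = £111.36; + service £17.79 = £129.15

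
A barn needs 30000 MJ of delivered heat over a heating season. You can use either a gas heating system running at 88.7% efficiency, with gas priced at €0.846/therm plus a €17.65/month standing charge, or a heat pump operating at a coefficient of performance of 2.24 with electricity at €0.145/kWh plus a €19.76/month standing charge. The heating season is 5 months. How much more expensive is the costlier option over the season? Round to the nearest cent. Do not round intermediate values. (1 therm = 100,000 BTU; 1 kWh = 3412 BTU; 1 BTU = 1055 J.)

€278.82

Heat load = 30000 MJ = 30,000,000,000 J / 1055 = 28,436,019 BTU
Gas: input = 28,436,019 / 0.887 = 32,058,646 BTU = 320.6 therm → 320.6 × €0.846 = €271.22; + 5 × €17.65 standing = €359.47
Heat pump: 28,436,019 BTU / 3412 = 8,334 kWh heat; / 2.24 = 3,721 kWh in → × €0.145 = €539.49; + 5 × €19.76 standing = €638.29
Difference = |€359.47 − €638.29| = €278.82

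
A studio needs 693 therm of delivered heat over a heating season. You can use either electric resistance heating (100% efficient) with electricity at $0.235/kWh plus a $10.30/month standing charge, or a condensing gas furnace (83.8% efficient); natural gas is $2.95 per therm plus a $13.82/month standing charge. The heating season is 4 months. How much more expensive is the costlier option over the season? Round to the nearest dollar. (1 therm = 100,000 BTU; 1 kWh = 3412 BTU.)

Heat load = 693 therm × 100,000 = 69,300,000 BTU
Gas: input = 69,300,000 / 0.838 = 82,696,897 BTU = 827 therm → 827 × $2.95 = $2,439.56; + 4 × $13.82 standing = $2,494.84
Electric: 69,300,000 BTU / 3412 = 20,310 kWh → × $0.235 = $4,773.01; + 4 × $10.30 standing = $4,814.21
Difference = |$2,494.84 − $4,814.21| = $2,319.37 ≈ $2319

$2319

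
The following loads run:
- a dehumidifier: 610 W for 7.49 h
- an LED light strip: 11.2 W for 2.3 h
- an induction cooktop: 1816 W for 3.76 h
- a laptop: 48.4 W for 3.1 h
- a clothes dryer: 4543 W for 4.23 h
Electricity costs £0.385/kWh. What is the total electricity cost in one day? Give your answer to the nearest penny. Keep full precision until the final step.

dehumidifier: 610 W × 7.49 h = 4,569 Wh = 4.569 kWh
LED light strip: 11.2 W × 2.3 h = 26 Wh = 0.02576 kWh
induction cooktop: 1816 W × 3.76 h = 6,828 Wh = 6.828 kWh
laptop: 48.4 W × 3.1 h = 150 Wh = 0.15 kWh
clothes dryer: 4543 W × 4.23 h = 19,217 Wh = 19.22 kWh
Total energy = 4.569 + 0.02576 + 6.828 + 0.15 + 19.22 = 30.79 kWh
Cost = 30.79 kWh × £0.385 = £11.85

£11.85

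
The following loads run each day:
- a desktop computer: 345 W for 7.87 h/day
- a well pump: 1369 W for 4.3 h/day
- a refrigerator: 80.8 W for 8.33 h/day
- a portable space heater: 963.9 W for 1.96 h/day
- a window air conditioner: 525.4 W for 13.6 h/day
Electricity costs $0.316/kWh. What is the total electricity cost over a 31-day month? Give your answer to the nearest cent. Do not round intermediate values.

$179.36

desktop computer: 345 W × 7.87 h × 31 d = 84,170 Wh = 84.17 kWh
well pump: 1369 W × 4.3 h × 31 d = 182,488 Wh = 182.5 kWh
refrigerator: 80.8 W × 8.33 h × 31 d = 20,865 Wh = 20.86 kWh
portable space heater: 963.9 W × 1.96 h × 31 d = 58,567 Wh = 58.57 kWh
window air conditioner: 525.4 W × 13.6 h × 31 d = 221,509 Wh = 221.5 kWh
Total energy = 84.17 + 182.5 + 20.86 + 58.57 + 221.5 = 567.6 kWh
Cost = 567.6 kWh × $0.316 = $179.36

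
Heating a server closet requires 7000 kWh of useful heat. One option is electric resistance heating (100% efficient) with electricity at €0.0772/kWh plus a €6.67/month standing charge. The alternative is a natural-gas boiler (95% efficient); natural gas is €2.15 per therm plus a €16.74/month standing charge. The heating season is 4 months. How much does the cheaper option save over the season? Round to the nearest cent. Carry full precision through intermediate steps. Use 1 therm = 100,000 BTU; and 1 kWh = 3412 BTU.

Heat load = 7000 kWh × 3412 = 23,884,000 BTU
Gas: input = 23,884,000 / 0.95 = 25,141,053 BTU = 251.4 therm → 251.4 × €2.15 = €540.53; + 4 × €16.74 standing = €607.49
Electric: 23,884,000 BTU / 3412 = 7,000 kWh → × €0.0772 = €540.40; + 4 × €6.67 standing = €567.08
Difference = |€607.49 − €567.08| = €40.41

€40.41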